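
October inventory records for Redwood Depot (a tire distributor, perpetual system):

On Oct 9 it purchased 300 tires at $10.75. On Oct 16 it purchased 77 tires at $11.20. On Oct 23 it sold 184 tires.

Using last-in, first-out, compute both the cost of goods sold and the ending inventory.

COGS = $2,012.65; ending inventory = $2,074.75

Oct 23, 184 sold [LIFO — newest first]: 77 @ $11.20 + 107 @ $10.75 = $2,012.65
Ending inventory: 193 @ $10.75 = $2,074.75
Check: goods available $4,087.40 = COGS $2,012.65 + ending $2,074.75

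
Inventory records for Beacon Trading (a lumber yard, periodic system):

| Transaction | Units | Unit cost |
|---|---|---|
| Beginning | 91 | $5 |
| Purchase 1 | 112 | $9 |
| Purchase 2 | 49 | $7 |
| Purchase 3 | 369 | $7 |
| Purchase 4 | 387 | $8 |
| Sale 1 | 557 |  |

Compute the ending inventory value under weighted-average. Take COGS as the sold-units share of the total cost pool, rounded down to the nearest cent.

Ending inventory = $3,348.95

Sale 1, sell 557: 557/1008 × $7,485.00 → $4,136.05
Ending inventory (cost pool remaining) = $3,348.95
Check: goods available $7,485.00 = COGS $4,136.05 + ending $3,348.95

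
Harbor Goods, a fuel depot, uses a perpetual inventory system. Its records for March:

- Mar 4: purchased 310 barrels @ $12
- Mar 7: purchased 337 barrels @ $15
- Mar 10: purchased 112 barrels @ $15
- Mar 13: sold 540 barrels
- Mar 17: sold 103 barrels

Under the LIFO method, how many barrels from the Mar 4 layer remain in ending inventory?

Mar 13, 540 sold [LIFO — newest first]: 112 @ $15 + 337 @ $15 + 91 @ $12 = $7,827
Mar 17, 103 sold [LIFO — newest first]: 103 @ $12 = $1,236
Total COGS = $7,827 + $1,236 = $9,063
Ending inventory: 116 @ $12 = $1,392

116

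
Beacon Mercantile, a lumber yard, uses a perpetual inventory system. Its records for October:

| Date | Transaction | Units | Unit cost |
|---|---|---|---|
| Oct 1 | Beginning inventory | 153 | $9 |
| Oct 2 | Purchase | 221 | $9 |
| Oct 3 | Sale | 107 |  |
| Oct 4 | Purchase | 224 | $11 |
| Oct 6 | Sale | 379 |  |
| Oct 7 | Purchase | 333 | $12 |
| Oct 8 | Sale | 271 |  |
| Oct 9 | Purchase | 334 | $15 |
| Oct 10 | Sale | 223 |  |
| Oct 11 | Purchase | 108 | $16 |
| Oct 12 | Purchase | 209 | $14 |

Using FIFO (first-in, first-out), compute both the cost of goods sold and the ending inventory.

Oct 3, 107 sold [FIFO — oldest first]: 107 @ $9 = $963
Oct 6, 379 sold [FIFO — oldest first]: 46 @ $9 + 221 @ $9 + 112 @ $11 = $3,635
Oct 8, 271 sold [FIFO — oldest first]: 112 @ $11 + 159 @ $12 = $3,140
Oct 10, 223 sold [FIFO — oldest first]: 174 @ $12 + 49 @ $15 = $2,823
Total COGS = $963 + $3,635 + $3,140 + $2,823 = $10,561
Ending inventory: 285 @ $15 + 108 @ $16 + 209 @ $14 = $8,929
Check: goods available $19,490 = COGS $10,561 + ending $8,929

COGS = $10,561; ending inventory = $8,929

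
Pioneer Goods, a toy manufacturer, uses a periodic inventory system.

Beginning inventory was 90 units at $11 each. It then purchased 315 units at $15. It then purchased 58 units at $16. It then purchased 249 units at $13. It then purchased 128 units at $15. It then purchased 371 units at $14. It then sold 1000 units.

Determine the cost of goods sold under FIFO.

COGS = $14,040

Sale 1 (1000) [FIFO — oldest first]: 90 @ $11 + 315 @ $15 + 58 @ $16 + 249 @ $13 + 128 @ $15 + 160 @ $14 = $14,040
Ending inventory: 211 @ $14 = $2,954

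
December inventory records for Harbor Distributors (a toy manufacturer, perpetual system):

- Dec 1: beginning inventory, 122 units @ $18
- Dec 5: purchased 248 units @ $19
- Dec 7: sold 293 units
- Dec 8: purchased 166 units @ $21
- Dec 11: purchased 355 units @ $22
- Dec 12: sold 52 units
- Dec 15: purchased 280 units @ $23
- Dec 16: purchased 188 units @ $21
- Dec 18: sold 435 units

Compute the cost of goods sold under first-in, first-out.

COGS = $15,762

Dec 7, 293 sold [FIFO — oldest first]: 122 @ $18 + 171 @ $19 = $5,445
Dec 12, 52 sold [FIFO — oldest first]: 52 @ $19 = $988
Dec 18, 435 sold [FIFO — oldest first]: 25 @ $19 + 166 @ $21 + 244 @ $22 = $9,329
Total COGS = $5,445 + $988 + $9,329 = $15,762
Ending inventory: 111 @ $22 + 280 @ $23 + 188 @ $21 = $12,830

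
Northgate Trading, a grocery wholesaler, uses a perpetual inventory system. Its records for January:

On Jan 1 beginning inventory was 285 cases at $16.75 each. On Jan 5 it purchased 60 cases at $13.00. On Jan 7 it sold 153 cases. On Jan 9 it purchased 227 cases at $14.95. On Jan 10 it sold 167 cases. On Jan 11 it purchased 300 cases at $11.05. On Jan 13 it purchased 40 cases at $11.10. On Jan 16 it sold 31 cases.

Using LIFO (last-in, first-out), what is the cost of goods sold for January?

Jan 7, 153 sold [LIFO — newest first]: 60 @ $13.00 + 93 @ $16.75 = $2,337.75
Jan 10, 167 sold [LIFO — newest first]: 167 @ $14.95 = $2,496.65
Jan 16, 31 sold [LIFO — newest first]: 31 @ $11.10 = $344.10
Total COGS = $2,337.75 + $2,496.65 + $344.10 = $5,178.50
Ending inventory: 192 @ $16.75 + 60 @ $14.95 + 300 @ $11.05 + 9 @ $11.10 = $7,527.90

COGS = $5,178.50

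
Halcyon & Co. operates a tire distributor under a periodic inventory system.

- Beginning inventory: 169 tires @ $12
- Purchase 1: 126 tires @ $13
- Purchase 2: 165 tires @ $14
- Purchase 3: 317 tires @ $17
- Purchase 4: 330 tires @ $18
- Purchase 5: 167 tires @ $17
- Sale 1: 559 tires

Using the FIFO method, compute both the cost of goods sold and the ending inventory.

COGS = $7,659; ending inventory = $12,485

Sale 1 (559) [FIFO — oldest first]: 169 @ $12 + 126 @ $13 + 165 @ $14 + 99 @ $17 = $7,659
Ending inventory: 218 @ $17 + 330 @ $18 + 167 @ $17 = $12,485
Check: goods available $20,144 = COGS $7,659 + ending $12,485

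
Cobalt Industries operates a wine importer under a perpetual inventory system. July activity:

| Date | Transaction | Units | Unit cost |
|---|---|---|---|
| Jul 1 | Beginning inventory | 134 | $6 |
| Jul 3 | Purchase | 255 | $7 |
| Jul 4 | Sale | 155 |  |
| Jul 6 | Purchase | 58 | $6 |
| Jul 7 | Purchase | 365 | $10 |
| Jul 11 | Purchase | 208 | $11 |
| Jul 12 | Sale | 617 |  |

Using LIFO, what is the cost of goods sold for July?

Jul 4, 155 sold [LIFO — newest first]: 155 @ $7 = $1,085
Jul 12, 617 sold [LIFO — newest first]: 208 @ $11 + 365 @ $10 + 44 @ $6 = $6,202
Total COGS = $1,085 + $6,202 = $7,287
Ending inventory: 134 @ $6 + 100 @ $7 + 14 @ $6 = $1,588
Check: goods available $8,875 = COGS $7,287 + ending $1,588

COGS = $7,287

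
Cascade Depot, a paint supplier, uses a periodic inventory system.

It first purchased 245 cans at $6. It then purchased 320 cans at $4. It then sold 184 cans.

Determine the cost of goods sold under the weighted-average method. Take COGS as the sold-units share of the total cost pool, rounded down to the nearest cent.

COGS = $895.57

Sale 1, sell 184: 184/565 × $2,750.00 → $895.57
Ending inventory (cost pool remaining) = $1,854.43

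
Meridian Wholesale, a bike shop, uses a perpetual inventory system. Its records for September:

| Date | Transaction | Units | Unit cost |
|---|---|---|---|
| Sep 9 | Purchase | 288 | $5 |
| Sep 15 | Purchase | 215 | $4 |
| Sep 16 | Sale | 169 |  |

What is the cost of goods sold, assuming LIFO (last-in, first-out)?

Sep 16, 169 sold [LIFO — newest first]: 169 @ $4 = $676
Ending inventory: 288 @ $5 + 46 @ $4 = $1,624

COGS = $676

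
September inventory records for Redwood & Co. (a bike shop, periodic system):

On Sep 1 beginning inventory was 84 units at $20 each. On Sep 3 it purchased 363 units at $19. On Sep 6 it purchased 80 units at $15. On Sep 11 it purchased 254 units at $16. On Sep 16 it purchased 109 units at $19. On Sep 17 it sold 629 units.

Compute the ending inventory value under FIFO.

Sep 17, 629 sold [FIFO — oldest first]: 84 @ $20 + 363 @ $19 + 80 @ $15 + 102 @ $16 = $11,409
Ending inventory: 152 @ $16 + 109 @ $19 = $4,503

Ending inventory = $4,503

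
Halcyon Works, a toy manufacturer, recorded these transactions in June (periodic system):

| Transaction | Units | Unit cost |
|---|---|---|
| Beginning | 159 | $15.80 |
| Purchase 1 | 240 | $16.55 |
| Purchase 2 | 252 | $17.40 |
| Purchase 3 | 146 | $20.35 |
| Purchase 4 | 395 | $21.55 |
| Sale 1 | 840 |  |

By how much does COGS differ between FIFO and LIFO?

$1,879.25

FIFO COGS: 159 @ $15.80 + 240 @ $16.55 + 252 @ $17.40 + 146 @ $20.35 + 43 @ $21.55 = $14,766.75
LIFO COGS: 395 @ $21.55 + 146 @ $20.35 + 252 @ $17.40 + 47 @ $16.55 = $16,646.00
Difference = |$14,766.75 − $16,646.00| = $1,879.25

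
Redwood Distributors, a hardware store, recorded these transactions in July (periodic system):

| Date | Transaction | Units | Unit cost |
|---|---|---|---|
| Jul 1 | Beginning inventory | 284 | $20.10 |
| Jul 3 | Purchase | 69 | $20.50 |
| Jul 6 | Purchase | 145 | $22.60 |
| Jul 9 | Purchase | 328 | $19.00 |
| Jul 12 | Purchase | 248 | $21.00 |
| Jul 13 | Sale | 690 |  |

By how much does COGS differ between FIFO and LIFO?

FIFO COGS: 284 @ $20.10 + 69 @ $20.50 + 145 @ $22.60 + 192 @ $19.00 = $14,047.90
LIFO COGS: 248 @ $21.00 + 328 @ $19.00 + 114 @ $22.60 = $14,016.40
Difference = |$14,047.90 − $14,016.40| = $31.50

$31.50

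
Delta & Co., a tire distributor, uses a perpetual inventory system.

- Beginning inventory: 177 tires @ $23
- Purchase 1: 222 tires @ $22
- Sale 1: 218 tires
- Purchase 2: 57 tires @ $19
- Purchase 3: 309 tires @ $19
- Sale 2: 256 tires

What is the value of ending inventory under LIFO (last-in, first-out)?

Sale 1 (218) [LIFO — newest first]: 218 @ $22 = $4,796
Sale 2 (256) [LIFO — newest first]: 256 @ $19 = $4,864
Total COGS = $4,796 + $4,864 = $9,660
Ending inventory: 177 @ $23 + 4 @ $22 + 57 @ $19 + 53 @ $19 = $6,249

Ending inventory = $6,249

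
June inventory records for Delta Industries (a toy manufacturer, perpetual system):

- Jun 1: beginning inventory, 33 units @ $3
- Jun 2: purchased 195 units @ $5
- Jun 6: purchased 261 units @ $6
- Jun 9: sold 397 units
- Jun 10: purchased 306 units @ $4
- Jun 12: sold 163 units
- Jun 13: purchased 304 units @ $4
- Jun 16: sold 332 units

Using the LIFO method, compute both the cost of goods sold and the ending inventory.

Jun 9, 397 sold [LIFO — newest first]: 261 @ $6 + 136 @ $5 = $2,246
Jun 12, 163 sold [LIFO — newest first]: 163 @ $4 = $652
Jun 16, 332 sold [LIFO — newest first]: 304 @ $4 + 28 @ $4 = $1,328
Total COGS = $2,246 + $652 + $1,328 = $4,226
Ending inventory: 33 @ $3 + 59 @ $5 + 115 @ $4 = $854
Check: goods available $5,080 = COGS $4,226 + ending $854

COGS = $4,226; ending inventory = $854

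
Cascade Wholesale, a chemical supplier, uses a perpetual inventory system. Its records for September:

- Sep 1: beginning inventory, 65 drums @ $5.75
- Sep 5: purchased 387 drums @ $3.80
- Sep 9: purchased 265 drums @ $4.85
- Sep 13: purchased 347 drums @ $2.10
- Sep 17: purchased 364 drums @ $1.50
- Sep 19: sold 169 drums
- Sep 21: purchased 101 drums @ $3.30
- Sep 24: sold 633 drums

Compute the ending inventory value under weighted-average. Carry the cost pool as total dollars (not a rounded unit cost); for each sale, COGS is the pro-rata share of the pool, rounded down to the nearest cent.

After Sep 1: 65 on hand, pool $373.75 (≈ $5.7500 each)
After Sep 5: 452 on hand, pool $1,844.35 (≈ $4.0804 each)
After Sep 9: 717 on hand, pool $3,129.60 (≈ $4.3649 each)
After Sep 13: 1064 on hand, pool $3,858.30 (≈ $3.6262 each)
After Sep 17: 1428 on hand, pool $4,404.30 (≈ $3.0842 each)
Sep 19, sell 169: 169/1428 × $4,404.30 → $521.23
After Sep 21: 1360 on hand, pool $4,216.37 (≈ $3.1003 each)
Sep 24, sell 633: 633/1360 × $4,216.37 → $1,962.47
Total COGS = $521.23 + $1,962.47 = $2,483.70
Ending inventory (cost pool remaining) = $2,253.90
Check: goods available $4,737.60 = COGS $2,483.70 + ending $2,253.90

Ending inventory = $2,253.90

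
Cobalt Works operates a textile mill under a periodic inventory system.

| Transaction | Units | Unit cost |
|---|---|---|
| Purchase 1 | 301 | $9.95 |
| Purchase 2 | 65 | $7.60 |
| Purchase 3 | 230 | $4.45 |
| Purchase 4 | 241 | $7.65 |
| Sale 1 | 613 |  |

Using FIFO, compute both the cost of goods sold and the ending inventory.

COGS = $4,642.50; ending inventory = $1,713.60

Sale 1 (613) [FIFO — oldest first]: 301 @ $9.95 + 65 @ $7.60 + 230 @ $4.45 + 17 @ $7.65 = $4,642.50
Ending inventory: 224 @ $7.65 = $1,713.60
Check: goods available $6,356.10 = COGS $4,642.50 + ending $1,713.60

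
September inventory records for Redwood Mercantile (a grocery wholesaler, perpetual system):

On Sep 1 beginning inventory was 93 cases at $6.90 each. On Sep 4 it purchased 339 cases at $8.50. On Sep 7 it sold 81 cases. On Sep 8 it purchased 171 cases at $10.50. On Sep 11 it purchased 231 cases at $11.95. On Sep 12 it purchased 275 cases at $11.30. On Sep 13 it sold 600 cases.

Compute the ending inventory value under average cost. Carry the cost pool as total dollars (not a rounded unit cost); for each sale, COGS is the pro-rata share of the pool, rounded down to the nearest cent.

After Sep 1: 93 on hand, pool $641.70 (≈ $6.9000 each)
After Sep 4: 432 on hand, pool $3,523.20 (≈ $8.1556 each)
Sep 7, sell 81: 81/432 × $3,523.20 → $660.60
After Sep 8: 522 on hand, pool $4,658.10 (≈ $8.9236 each)
After Sep 11: 753 on hand, pool $7,418.55 (≈ $9.8520 each)
After Sep 12: 1028 on hand, pool $10,526.05 (≈ $10.2393 each)
Sep 13, sell 600: 600/1028 × $10,526.05 → $6,143.60
Total COGS = $660.60 + $6,143.60 = $6,804.20
Ending inventory (cost pool remaining) = $4,382.45
Check: goods available $11,186.65 = COGS $6,804.20 + ending $4,382.45

Ending inventory = $4,382.45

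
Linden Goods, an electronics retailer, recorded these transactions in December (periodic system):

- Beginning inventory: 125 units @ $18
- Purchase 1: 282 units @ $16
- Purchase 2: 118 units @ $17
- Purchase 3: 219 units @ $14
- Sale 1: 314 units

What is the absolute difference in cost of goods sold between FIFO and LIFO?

FIFO COGS: 125 @ $18 + 189 @ $16 = $5,274
LIFO COGS: 219 @ $14 + 95 @ $17 = $4,681
Difference = |$5,274 − $4,681| = $593

$593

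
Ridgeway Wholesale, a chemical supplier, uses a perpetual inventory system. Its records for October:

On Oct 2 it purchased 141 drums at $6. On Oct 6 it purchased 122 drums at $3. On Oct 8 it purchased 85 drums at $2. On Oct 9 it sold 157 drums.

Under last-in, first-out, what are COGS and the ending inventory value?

Oct 9, 157 sold [LIFO — newest first]: 85 @ $2 + 72 @ $3 = $386
Ending inventory: 141 @ $6 + 50 @ $3 = $996

COGS = $386; ending inventory = $996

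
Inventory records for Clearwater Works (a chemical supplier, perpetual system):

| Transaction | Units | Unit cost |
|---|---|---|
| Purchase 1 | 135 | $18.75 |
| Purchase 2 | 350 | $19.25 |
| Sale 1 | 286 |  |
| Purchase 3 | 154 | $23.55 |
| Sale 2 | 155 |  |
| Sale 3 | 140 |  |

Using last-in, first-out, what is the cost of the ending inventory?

Sale 1 (286) [LIFO — newest first]: 286 @ $19.25 = $5,505.50
Sale 2 (155) [LIFO — newest first]: 154 @ $23.55 + 1 @ $19.25 = $3,645.95
Sale 3 (140) [LIFO — newest first]: 63 @ $19.25 + 77 @ $18.75 = $2,656.50
Total COGS = $5,505.50 + $3,645.95 + $2,656.50 = $11,807.95
Ending inventory: 58 @ $18.75 = $1,087.50

Ending inventory = $1,087.50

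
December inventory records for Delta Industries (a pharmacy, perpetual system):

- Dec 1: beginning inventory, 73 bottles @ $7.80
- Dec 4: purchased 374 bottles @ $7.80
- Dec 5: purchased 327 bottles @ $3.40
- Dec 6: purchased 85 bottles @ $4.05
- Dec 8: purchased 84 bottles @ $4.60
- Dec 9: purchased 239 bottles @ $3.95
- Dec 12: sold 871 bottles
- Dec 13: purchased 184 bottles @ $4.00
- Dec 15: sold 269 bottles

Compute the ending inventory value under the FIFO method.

Ending inventory = $901.90

Dec 12, 871 sold [FIFO — oldest first]: 73 @ $7.80 + 374 @ $7.80 + 327 @ $3.40 + 85 @ $4.05 + 12 @ $4.60 = $4,997.85
Dec 15, 269 sold [FIFO — oldest first]: 72 @ $4.60 + 197 @ $3.95 = $1,109.35
Total COGS = $4,997.85 + $1,109.35 = $6,107.20
Ending inventory: 42 @ $3.95 + 184 @ $4.00 = $901.90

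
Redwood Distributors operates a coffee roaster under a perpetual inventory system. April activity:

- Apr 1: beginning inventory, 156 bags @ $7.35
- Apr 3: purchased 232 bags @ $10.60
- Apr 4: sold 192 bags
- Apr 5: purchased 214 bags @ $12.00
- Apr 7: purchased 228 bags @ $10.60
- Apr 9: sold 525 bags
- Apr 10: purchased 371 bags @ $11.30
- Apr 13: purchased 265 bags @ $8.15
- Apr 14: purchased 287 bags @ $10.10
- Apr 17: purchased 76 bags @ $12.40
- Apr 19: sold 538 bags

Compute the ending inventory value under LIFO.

Ending inventory = $5,756.35

Apr 4, 192 sold [LIFO — newest first]: 192 @ $10.60 = $2,035.20
Apr 9, 525 sold [LIFO — newest first]: 228 @ $10.60 + 214 @ $12.00 + 40 @ $10.60 + 43 @ $7.35 = $5,724.85
Apr 19, 538 sold [LIFO — newest first]: 76 @ $12.40 + 287 @ $10.10 + 175 @ $8.15 = $5,267.35
Total COGS = $2,035.20 + $5,724.85 + $5,267.35 = $13,027.40
Ending inventory: 113 @ $7.35 + 371 @ $11.30 + 90 @ $8.15 = $5,756.35
Check: goods available $18,783.75 = COGS $13,027.40 + ending $5,756.35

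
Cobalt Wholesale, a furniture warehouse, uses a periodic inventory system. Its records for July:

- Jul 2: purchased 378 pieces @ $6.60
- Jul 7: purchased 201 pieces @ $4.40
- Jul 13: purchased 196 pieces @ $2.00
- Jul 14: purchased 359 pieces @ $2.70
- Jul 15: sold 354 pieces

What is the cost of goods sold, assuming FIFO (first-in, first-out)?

Jul 15, 354 sold [FIFO — oldest first]: 354 @ $6.60 = $2,336.40
Ending inventory: 24 @ $6.60 + 201 @ $4.40 + 196 @ $2.00 + 359 @ $2.70 = $2,404.10

COGS = $2,336.40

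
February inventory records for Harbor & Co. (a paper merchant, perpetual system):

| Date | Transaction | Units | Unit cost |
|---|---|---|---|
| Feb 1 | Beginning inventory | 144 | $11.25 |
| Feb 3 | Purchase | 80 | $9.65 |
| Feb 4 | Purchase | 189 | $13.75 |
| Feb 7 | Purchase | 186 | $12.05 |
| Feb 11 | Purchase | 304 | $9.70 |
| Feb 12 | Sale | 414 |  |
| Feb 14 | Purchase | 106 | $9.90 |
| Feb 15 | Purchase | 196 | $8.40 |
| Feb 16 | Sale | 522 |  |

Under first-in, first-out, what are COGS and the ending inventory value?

Feb 12, 414 sold [FIFO — oldest first]: 144 @ $11.25 + 80 @ $9.65 + 189 @ $13.75 + 1 @ $12.05 = $5,002.80
Feb 16, 522 sold [FIFO — oldest first]: 185 @ $12.05 + 304 @ $9.70 + 33 @ $9.90 = $5,504.75
Total COGS = $5,002.80 + $5,504.75 = $10,507.55
Ending inventory: 73 @ $9.90 + 196 @ $8.40 = $2,369.10
Check: goods available $12,876.65 = COGS $10,507.55 + ending $2,369.10

COGS = $10,507.55; ending inventory = $2,369.10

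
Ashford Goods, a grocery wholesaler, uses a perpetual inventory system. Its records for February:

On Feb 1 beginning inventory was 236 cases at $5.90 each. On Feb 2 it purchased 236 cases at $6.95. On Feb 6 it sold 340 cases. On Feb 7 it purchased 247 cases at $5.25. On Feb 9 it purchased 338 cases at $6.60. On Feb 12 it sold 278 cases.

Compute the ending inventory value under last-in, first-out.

Ending inventory = $2,471.55

Feb 6, 340 sold [LIFO — newest first]: 236 @ $6.95 + 104 @ $5.90 = $2,253.80
Feb 12, 278 sold [LIFO — newest first]: 278 @ $6.60 = $1,834.80
Total COGS = $2,253.80 + $1,834.80 = $4,088.60
Ending inventory: 132 @ $5.90 + 247 @ $5.25 + 60 @ $6.60 = $2,471.55
Check: goods available $6,560.15 = COGS $4,088.60 + ending $2,471.55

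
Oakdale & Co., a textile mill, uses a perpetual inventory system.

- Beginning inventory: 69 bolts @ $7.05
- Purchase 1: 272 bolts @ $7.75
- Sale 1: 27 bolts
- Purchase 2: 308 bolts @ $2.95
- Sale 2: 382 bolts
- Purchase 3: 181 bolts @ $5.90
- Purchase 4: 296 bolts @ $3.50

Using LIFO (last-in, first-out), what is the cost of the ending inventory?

Ending inventory = $3,915.60

Sale 1 (27) [LIFO — newest first]: 27 @ $7.75 = $209.25
Sale 2 (382) [LIFO — newest first]: 308 @ $2.95 + 74 @ $7.75 = $1,482.10
Total COGS = $209.25 + $1,482.10 = $1,691.35
Ending inventory: 69 @ $7.05 + 171 @ $7.75 + 181 @ $5.90 + 296 @ $3.50 = $3,915.60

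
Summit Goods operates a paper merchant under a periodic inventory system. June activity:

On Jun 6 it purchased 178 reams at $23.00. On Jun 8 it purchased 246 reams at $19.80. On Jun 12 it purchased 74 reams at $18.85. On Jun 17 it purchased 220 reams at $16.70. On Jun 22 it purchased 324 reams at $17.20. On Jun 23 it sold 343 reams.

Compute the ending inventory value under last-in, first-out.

Ending inventory = $13,716.40

Jun 23, 343 sold [LIFO — newest first]: 324 @ $17.20 + 19 @ $16.70 = $5,890.10
Ending inventory: 178 @ $23.00 + 246 @ $19.80 + 74 @ $18.85 + 201 @ $16.70 = $13,716.40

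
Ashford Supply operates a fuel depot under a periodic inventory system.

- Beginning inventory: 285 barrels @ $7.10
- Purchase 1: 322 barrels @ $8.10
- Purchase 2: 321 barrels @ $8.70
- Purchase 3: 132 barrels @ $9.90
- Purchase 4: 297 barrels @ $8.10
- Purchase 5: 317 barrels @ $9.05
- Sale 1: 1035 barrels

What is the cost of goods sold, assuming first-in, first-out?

COGS = $8,483.70

Sale 1 (1035) [FIFO — oldest first]: 285 @ $7.10 + 322 @ $8.10 + 321 @ $8.70 + 107 @ $9.90 = $8,483.70
Ending inventory: 25 @ $9.90 + 297 @ $8.10 + 317 @ $9.05 = $5,522.05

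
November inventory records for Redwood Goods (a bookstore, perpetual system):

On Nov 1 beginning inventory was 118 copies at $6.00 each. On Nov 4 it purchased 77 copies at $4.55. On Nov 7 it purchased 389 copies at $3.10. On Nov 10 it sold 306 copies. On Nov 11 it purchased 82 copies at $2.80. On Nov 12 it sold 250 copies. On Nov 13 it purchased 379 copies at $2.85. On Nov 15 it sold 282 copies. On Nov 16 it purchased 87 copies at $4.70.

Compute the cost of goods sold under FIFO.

COGS = $2,984.05

Nov 10, 306 sold [FIFO — oldest first]: 118 @ $6.00 + 77 @ $4.55 + 111 @ $3.10 = $1,402.45
Nov 12, 250 sold [FIFO — oldest first]: 250 @ $3.10 = $775.00
Nov 15, 282 sold [FIFO — oldest first]: 28 @ $3.10 + 82 @ $2.80 + 172 @ $2.85 = $806.60
Total COGS = $1,402.45 + $775.00 + $806.60 = $2,984.05
Ending inventory: 207 @ $2.85 + 87 @ $4.70 = $998.85
Check: goods available $3,982.90 = COGS $2,984.05 + ending $998.85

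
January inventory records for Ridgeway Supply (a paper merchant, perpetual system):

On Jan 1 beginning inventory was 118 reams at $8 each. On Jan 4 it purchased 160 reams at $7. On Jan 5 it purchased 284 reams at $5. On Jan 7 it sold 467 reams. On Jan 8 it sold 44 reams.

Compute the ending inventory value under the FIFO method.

Jan 7, 467 sold [FIFO — oldest first]: 118 @ $8 + 160 @ $7 + 189 @ $5 = $3,009
Jan 8, 44 sold [FIFO — oldest first]: 44 @ $5 = $220
Total COGS = $3,009 + $220 = $3,229
Ending inventory: 51 @ $5 = $255
Check: goods available $3,484 = COGS $3,229 + ending $255

Ending inventory = $255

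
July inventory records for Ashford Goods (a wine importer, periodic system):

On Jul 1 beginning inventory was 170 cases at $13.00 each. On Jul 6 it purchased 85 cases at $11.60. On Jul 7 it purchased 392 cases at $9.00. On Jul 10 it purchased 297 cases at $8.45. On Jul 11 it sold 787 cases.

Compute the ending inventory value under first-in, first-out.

Jul 11, 787 sold [FIFO — oldest first]: 170 @ $13.00 + 85 @ $11.60 + 392 @ $9.00 + 140 @ $8.45 = $7,907.00
Ending inventory: 157 @ $8.45 = $1,326.65
Check: goods available $9,233.65 = COGS $7,907.00 + ending $1,326.65

Ending inventory = $1,326.65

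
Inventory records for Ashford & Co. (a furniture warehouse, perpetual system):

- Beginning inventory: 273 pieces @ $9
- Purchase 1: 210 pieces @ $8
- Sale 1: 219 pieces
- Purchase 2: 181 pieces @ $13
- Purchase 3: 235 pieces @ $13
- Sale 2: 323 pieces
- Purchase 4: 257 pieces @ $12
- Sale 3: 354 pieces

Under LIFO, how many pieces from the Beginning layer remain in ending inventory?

Sale 1 (219) [LIFO — newest first]: 210 @ $8 + 9 @ $9 = $1,761
Sale 2 (323) [LIFO — newest first]: 235 @ $13 + 88 @ $13 = $4,199
Sale 3 (354) [LIFO — newest first]: 257 @ $12 + 93 @ $13 + 4 @ $9 = $4,329
Total COGS = $1,761 + $4,199 + $4,329 = $10,289
Ending inventory: 260 @ $9 = $2,340
Check: goods available $12,629 = COGS $10,289 + ending $2,340

260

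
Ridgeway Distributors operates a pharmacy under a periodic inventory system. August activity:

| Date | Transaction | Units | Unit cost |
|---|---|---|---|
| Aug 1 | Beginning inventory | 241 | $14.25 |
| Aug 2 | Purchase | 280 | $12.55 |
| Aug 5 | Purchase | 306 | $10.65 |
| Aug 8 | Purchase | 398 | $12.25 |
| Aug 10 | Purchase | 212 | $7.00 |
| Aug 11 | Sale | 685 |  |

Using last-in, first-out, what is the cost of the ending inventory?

Aug 11, 685 sold [LIFO — newest first]: 212 @ $7.00 + 398 @ $12.25 + 75 @ $10.65 = $7,158.25
Ending inventory: 241 @ $14.25 + 280 @ $12.55 + 231 @ $10.65 = $9,408.40
Check: goods available $16,566.65 = COGS $7,158.25 + ending $9,408.40

Ending inventory = $9,408.40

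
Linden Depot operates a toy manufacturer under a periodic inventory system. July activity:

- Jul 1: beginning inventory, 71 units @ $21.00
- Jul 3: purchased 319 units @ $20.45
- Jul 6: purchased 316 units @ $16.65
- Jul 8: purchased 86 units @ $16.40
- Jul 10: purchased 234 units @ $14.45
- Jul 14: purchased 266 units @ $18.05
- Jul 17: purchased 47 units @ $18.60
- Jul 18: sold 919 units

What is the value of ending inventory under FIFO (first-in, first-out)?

Ending inventory = $7,221.65

Jul 18, 919 sold [FIFO — oldest first]: 71 @ $21.00 + 319 @ $20.45 + 316 @ $16.65 + 86 @ $16.40 + 127 @ $14.45 = $16,521.50
Ending inventory: 107 @ $14.45 + 266 @ $18.05 + 47 @ $18.60 = $7,221.65
Check: goods available $23,743.15 = COGS $16,521.50 + ending $7,221.65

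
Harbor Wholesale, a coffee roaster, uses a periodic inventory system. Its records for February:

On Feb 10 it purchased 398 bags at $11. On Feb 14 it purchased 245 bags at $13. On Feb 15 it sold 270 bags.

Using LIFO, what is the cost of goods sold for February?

Feb 15, 270 sold [LIFO — newest first]: 245 @ $13 + 25 @ $11 = $3,460
Ending inventory: 373 @ $11 = $4,103
Check: goods available $7,563 = COGS $3,460 + ending $4,103

COGS = $3,460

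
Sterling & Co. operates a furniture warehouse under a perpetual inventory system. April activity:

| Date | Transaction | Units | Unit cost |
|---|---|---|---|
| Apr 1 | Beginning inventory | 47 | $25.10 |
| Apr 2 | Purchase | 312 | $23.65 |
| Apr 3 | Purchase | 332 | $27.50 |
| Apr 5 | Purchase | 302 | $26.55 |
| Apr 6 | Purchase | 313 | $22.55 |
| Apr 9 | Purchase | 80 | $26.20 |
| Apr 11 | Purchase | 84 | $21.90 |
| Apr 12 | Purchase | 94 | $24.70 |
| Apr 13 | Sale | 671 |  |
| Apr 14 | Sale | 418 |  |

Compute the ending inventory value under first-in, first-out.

Apr 13, 671 sold [FIFO — oldest first]: 47 @ $25.10 + 312 @ $23.65 + 312 @ $27.50 = $17,138.50
Apr 14, 418 sold [FIFO — oldest first]: 20 @ $27.50 + 302 @ $26.55 + 96 @ $22.55 = $10,732.90
Total COGS = $17,138.50 + $10,732.90 = $27,871.40
Ending inventory: 217 @ $22.55 + 80 @ $26.20 + 84 @ $21.90 + 94 @ $24.70 = $11,150.75

Ending inventory = $11,150.75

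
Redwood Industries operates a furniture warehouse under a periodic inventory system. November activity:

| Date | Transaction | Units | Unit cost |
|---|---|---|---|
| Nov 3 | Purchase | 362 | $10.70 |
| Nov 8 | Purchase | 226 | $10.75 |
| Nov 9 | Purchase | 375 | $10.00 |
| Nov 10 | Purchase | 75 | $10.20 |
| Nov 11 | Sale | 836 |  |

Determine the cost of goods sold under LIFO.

COGS = $8,656.50

Nov 11, 836 sold [LIFO — newest first]: 75 @ $10.20 + 375 @ $10.00 + 226 @ $10.75 + 160 @ $10.70 = $8,656.50
Ending inventory: 202 @ $10.70 = $2,161.40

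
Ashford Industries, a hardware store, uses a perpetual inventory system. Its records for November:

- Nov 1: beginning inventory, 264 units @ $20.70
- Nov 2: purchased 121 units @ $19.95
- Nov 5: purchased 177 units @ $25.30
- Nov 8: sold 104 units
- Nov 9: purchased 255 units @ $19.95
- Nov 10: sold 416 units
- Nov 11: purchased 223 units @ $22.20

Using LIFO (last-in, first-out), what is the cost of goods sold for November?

COGS = $11,320.95

Nov 8, 104 sold [LIFO — newest first]: 104 @ $25.30 = $2,631.20
Nov 10, 416 sold [LIFO — newest first]: 255 @ $19.95 + 73 @ $25.30 + 88 @ $19.95 = $8,689.75
Total COGS = $2,631.20 + $8,689.75 = $11,320.95
Ending inventory: 264 @ $20.70 + 33 @ $19.95 + 223 @ $22.20 = $11,073.75
Check: goods available $22,394.70 = COGS $11,320.95 + ending $11,073.75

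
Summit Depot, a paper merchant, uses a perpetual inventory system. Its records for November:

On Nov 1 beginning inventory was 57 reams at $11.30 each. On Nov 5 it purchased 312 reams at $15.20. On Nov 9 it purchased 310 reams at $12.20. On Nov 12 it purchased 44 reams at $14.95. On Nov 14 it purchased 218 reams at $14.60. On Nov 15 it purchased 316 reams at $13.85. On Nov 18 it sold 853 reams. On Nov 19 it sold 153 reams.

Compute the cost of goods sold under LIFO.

COGS = $13,792.80

Nov 18, 853 sold [LIFO — newest first]: 316 @ $13.85 + 218 @ $14.60 + 44 @ $14.95 + 275 @ $12.20 = $11,572.20
Nov 19, 153 sold [LIFO — newest first]: 35 @ $12.20 + 118 @ $15.20 = $2,220.60
Total COGS = $11,572.20 + $2,220.60 = $13,792.80
Ending inventory: 57 @ $11.30 + 194 @ $15.20 = $3,592.90
Check: goods available $17,385.70 = COGS $13,792.80 + ending $3,592.90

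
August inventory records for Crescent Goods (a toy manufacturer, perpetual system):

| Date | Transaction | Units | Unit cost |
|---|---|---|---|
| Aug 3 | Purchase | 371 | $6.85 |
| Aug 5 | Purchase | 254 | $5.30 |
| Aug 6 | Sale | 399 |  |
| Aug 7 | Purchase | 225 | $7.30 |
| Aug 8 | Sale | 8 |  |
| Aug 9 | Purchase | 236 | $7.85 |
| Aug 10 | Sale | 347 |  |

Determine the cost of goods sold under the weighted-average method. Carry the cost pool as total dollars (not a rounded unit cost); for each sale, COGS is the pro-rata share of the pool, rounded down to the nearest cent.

After Aug 3: 371 on hand, pool $2,541.35 (≈ $6.8500 each)
After Aug 5: 625 on hand, pool $3,887.55 (≈ $6.2201 each)
Aug 6, sell 399: 399/625 × $3,887.55 → $2,481.81
After Aug 7: 451 on hand, pool $3,048.24 (≈ $6.7588 each)
Aug 8, sell 8: 8/451 × $3,048.24 → $54.07
After Aug 9: 679 on hand, pool $4,846.77 (≈ $7.1381 each)
Aug 10, sell 347: 347/679 × $4,846.77 → $2,476.92
Total COGS = $2,481.81 + $54.07 + $2,476.92 = $5,012.80
Ending inventory (cost pool remaining) = $2,369.85
Check: goods available $7,382.65 = COGS $5,012.80 + ending $2,369.85

COGS = $5,012.80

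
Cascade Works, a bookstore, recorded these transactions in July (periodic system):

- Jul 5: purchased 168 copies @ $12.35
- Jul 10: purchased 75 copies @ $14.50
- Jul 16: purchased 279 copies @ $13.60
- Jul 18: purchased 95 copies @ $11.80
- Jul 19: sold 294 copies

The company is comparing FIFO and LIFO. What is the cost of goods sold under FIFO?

FIFO COGS: 168 @ $12.35 + 75 @ $14.50 + 51 @ $13.60 = $3,855.90
LIFO COGS: 95 @ $11.80 + 199 @ $13.60 = $3,827.40

COGS = $3,855.90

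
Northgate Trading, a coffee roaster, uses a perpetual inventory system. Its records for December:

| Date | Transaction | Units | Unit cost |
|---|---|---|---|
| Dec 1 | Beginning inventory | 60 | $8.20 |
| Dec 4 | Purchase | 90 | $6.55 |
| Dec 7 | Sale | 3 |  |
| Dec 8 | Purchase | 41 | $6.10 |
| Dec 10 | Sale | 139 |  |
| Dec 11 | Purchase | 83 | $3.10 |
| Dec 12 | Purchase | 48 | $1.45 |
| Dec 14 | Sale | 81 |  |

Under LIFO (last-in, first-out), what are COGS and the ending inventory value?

Dec 7, 3 sold [LIFO — newest first]: 3 @ $6.55 = $19.65
Dec 10, 139 sold [LIFO — newest first]: 41 @ $6.10 + 87 @ $6.55 + 11 @ $8.20 = $910.15
Dec 14, 81 sold [LIFO — newest first]: 48 @ $1.45 + 33 @ $3.10 = $171.90
Total COGS = $19.65 + $910.15 + $171.90 = $1,101.70
Ending inventory: 49 @ $8.20 + 50 @ $3.10 = $556.80
Check: goods available $1,658.50 = COGS $1,101.70 + ending $556.80

COGS = $1,101.70; ending inventory = $556.80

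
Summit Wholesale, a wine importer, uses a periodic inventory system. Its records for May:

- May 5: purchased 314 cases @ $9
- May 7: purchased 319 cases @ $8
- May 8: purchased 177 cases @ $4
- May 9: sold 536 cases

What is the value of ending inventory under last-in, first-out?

Ending inventory = $2,466

May 9, 536 sold [LIFO — newest first]: 177 @ $4 + 319 @ $8 + 40 @ $9 = $3,620
Ending inventory: 274 @ $9 = $2,466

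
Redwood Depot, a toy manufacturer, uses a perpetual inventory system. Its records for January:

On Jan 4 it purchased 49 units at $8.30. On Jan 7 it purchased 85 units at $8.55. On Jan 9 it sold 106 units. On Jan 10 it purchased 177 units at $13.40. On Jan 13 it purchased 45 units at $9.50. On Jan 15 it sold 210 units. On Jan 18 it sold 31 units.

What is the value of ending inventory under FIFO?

Ending inventory = $85.50

Jan 9, 106 sold [FIFO — oldest first]: 49 @ $8.30 + 57 @ $8.55 = $894.05
Jan 15, 210 sold [FIFO — oldest first]: 28 @ $8.55 + 177 @ $13.40 + 5 @ $9.50 = $2,658.70
Jan 18, 31 sold [FIFO — oldest first]: 31 @ $9.50 = $294.50
Total COGS = $894.05 + $2,658.70 + $294.50 = $3,847.25
Ending inventory: 9 @ $9.50 = $85.50
Check: goods available $3,932.75 = COGS $3,847.25 + ending $85.50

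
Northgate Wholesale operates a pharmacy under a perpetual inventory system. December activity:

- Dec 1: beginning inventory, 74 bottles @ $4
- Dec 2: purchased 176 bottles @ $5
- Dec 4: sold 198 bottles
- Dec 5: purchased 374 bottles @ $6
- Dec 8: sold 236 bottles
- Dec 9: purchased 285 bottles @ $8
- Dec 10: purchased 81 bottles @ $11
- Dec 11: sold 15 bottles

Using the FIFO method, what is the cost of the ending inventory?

Dec 4, 198 sold [FIFO — oldest first]: 74 @ $4 + 124 @ $5 = $916
Dec 8, 236 sold [FIFO — oldest first]: 52 @ $5 + 184 @ $6 = $1,364
Dec 11, 15 sold [FIFO — oldest first]: 15 @ $6 = $90
Total COGS = $916 + $1,364 + $90 = $2,370
Ending inventory: 175 @ $6 + 285 @ $8 + 81 @ $11 = $4,221

Ending inventory = $4,221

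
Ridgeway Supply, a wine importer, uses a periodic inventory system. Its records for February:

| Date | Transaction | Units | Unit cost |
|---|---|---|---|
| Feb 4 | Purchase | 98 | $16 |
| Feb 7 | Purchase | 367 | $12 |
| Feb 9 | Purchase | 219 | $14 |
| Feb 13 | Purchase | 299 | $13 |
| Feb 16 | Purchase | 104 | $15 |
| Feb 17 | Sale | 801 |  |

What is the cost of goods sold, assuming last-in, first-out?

COGS = $10,661

Feb 17, 801 sold [LIFO — newest first]: 104 @ $15 + 299 @ $13 + 219 @ $14 + 179 @ $12 = $10,661
Ending inventory: 98 @ $16 + 188 @ $12 = $3,824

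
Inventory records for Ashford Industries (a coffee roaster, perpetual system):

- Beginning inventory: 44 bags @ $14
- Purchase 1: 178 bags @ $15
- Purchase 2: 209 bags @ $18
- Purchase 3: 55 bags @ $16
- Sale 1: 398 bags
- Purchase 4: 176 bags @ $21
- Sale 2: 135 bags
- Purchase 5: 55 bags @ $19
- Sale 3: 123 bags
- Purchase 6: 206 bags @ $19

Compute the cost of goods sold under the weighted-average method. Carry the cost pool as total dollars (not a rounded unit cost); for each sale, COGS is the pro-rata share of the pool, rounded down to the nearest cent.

COGS = $11,491.28

After Beginning: 44 on hand, pool $616.00 (≈ $14.0000 each)
After Purchase 1: 222 on hand, pool $3,286.00 (≈ $14.8018 each)
After Purchase 2: 431 on hand, pool $7,048.00 (≈ $16.3527 each)
After Purchase 3: 486 on hand, pool $7,928.00 (≈ $16.3128 each)
Sale 1, sell 398: 398/486 × $7,928.00 → $6,492.47
After Purchase 4: 264 on hand, pool $5,131.53 (≈ $19.4376 each)
Sale 2, sell 135: 135/264 × $5,131.53 → $2,624.07
After Purchase 5: 184 on hand, pool $3,552.46 (≈ $19.3068 each)
Sale 3, sell 123: 123/184 × $3,552.46 → $2,374.74
After Purchase 6: 267 on hand, pool $5,091.72 (≈ $19.0701 each)
Total COGS = $6,492.47 + $2,624.07 + $2,374.74 = $11,491.28
Ending inventory (cost pool remaining) = $5,091.72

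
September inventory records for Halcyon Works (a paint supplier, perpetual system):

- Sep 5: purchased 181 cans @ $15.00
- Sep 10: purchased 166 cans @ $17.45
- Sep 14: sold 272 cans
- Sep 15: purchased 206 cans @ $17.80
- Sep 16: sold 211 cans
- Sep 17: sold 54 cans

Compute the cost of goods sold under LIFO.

COGS = $9,038.50

Sep 14, 272 sold [LIFO — newest first]: 166 @ $17.45 + 106 @ $15.00 = $4,486.70
Sep 16, 211 sold [LIFO — newest first]: 206 @ $17.80 + 5 @ $15.00 = $3,741.80
Sep 17, 54 sold [LIFO — newest first]: 54 @ $15.00 = $810.00
Total COGS = $4,486.70 + $3,741.80 + $810.00 = $9,038.50
Ending inventory: 16 @ $15.00 = $240.00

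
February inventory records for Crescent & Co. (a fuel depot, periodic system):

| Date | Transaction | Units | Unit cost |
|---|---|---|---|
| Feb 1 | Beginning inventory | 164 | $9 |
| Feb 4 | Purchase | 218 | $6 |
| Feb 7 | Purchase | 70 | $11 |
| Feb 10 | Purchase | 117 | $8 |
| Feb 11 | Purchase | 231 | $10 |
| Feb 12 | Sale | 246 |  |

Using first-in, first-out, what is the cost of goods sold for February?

COGS = $1,968

Feb 12, 246 sold [FIFO — oldest first]: 164 @ $9 + 82 @ $6 = $1,968
Ending inventory: 136 @ $6 + 70 @ $11 + 117 @ $8 + 231 @ $10 = $4,832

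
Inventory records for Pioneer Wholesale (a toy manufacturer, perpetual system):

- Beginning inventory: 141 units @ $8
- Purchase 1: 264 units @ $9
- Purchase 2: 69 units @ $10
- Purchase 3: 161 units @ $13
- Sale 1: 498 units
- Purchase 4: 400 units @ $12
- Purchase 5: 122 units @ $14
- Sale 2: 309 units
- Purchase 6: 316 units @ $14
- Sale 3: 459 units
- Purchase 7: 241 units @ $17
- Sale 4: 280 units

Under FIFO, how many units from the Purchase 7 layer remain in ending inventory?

Sale 1 (498) [FIFO — oldest first]: 141 @ $8 + 264 @ $9 + 69 @ $10 + 24 @ $13 = $4,506
Sale 2 (309) [FIFO — oldest first]: 137 @ $13 + 172 @ $12 = $3,845
Sale 3 (459) [FIFO — oldest first]: 228 @ $12 + 122 @ $14 + 109 @ $14 = $5,970
Sale 4 (280) [FIFO — oldest first]: 207 @ $14 + 73 @ $17 = $4,139
Total COGS = $4,506 + $3,845 + $5,970 + $4,139 = $18,460
Ending inventory: 168 @ $17 = $2,856
Check: goods available $21,316 = COGS $18,460 + ending $2,856

168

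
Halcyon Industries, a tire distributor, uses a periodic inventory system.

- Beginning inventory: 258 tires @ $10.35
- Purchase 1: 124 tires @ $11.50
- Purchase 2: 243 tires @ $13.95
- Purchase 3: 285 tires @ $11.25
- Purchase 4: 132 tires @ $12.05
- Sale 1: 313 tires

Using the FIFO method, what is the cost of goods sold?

Sale 1 (313) [FIFO — oldest first]: 258 @ $10.35 + 55 @ $11.50 = $3,302.80
Ending inventory: 69 @ $11.50 + 243 @ $13.95 + 285 @ $11.25 + 132 @ $12.05 = $8,980.20

COGS = $3,302.80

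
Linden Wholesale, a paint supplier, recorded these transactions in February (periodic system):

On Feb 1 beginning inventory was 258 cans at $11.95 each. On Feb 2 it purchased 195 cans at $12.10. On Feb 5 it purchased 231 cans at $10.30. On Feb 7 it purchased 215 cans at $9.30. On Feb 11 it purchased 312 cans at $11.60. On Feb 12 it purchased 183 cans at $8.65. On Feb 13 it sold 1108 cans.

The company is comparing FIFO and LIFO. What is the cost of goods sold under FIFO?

FIFO COGS: 258 @ $11.95 + 195 @ $12.10 + 231 @ $10.30 + 215 @ $9.30 + 209 @ $11.60 = $12,245.80
LIFO COGS: 183 @ $8.65 + 312 @ $11.60 + 215 @ $9.30 + 231 @ $10.30 + 167 @ $12.10 = $11,601.65

COGS = $12,245.80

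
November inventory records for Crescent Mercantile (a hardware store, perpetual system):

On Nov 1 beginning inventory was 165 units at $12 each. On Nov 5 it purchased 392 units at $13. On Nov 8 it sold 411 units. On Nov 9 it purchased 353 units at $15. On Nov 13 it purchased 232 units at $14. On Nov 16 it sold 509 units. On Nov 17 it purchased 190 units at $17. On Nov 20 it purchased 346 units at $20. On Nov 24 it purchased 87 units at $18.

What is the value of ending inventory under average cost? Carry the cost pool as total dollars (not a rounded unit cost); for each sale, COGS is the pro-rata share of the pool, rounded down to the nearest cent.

Ending inventory = $14,873.74

After Nov 1: 165 on hand, pool $1,980.00 (≈ $12.0000 each)
After Nov 5: 557 on hand, pool $7,076.00 (≈ $12.7038 each)
Nov 8, sell 411: 411/557 × $7,076.00 → $5,221.24
After Nov 9: 499 on hand, pool $7,149.76 (≈ $14.3282 each)
After Nov 13: 731 on hand, pool $10,397.76 (≈ $14.2240 each)
Nov 16, sell 509: 509/731 × $10,397.76 → $7,240.02
After Nov 17: 412 on hand, pool $6,387.74 (≈ $15.5042 each)
After Nov 20: 758 on hand, pool $13,307.74 (≈ $17.5564 each)
After Nov 24: 845 on hand, pool $14,873.74 (≈ $17.6021 each)
Total COGS = $5,221.24 + $7,240.02 = $12,461.26
Ending inventory (cost pool remaining) = $14,873.74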